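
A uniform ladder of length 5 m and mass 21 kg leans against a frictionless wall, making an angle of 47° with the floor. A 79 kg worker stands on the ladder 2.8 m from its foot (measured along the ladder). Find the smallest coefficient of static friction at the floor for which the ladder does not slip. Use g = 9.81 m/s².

Take moments about the foot of the ladder.
Ladder weight 21×9.81 = 206 N acts at 2.5 m along the ladder; its horizontal arm is 2.5·cos47° = 1.705 m → τ = 351.2 N·m clockwise.
Worker: 79×9.81 = 775 N at 2.8 m → arm 1.91 m → τ = 1480 N·m clockwise.
Wall normal N acts horizontally at the top; its moment arm is the height L sinθ = 5·sin47° = 3.657 m, counterclockwise.
Balancing moments: N × 3.657 = 1831, giving N = 500.7 N.
ΣFx = 0 ⇒ f = N_wall = 500.7 N. ΣFy = 0 ⇒ N_floor = 981 N.
μ_min = f / N_floor = 500.7 / 981 = 0.51.

μ_min ≈ 0.51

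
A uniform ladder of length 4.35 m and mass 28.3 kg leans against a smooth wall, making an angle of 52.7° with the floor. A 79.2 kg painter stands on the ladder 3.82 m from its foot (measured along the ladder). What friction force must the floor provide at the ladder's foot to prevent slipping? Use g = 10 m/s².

f ≈ 638 N

Sum moments about the foot of the ladder (the floor normal and friction both act there and drop out).
Ladder weight 28.3×10 = 283 N acts at 2.175 m along the ladder; its horizontal arm is 2.175·cos52.7° = 1.318 m → τ = 373 N·m clockwise.
Painter: 79.2×10 = 792 N at 3.82 m → arm 2.315 m → τ = 1833 N·m clockwise.
Wall normal N acts horizontally at the top; its moment arm is the height L sinθ = 4.35·sin52.7° = 3.46 m, counterclockwise.
Setting net torque to zero: N × 3.46 = 2206 → N = 638 N.
ΣFx = 0: friction at the foot balances the wall's push, so f = N_wall = 638 N.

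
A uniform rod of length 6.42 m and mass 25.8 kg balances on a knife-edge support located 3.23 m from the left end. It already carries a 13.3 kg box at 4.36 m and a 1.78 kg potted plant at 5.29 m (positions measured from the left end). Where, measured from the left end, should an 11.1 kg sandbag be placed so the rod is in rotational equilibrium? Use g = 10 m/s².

Taking torques about the knife-edge support (at 3.23 m from the left end):
Beam weight: 25.8 × 10 = 258 N down at 3.21 m → arm 0.02 m, τ = 258 × 0.02 = 5.16 N·m counterclockwise.
Box: 13.3 × 10 = 133 N down at 4.36 m → arm 1.13 m, τ = 133 × 1.13 = 150.3 N·m clockwise.
Potted plant: 1.78 × 10 = 17.8 N down at 5.29 m → arm 2.06 m, τ = 17.8 × 2.06 = 36.67 N·m clockwise.
Net moment of existing loads = 181.8 N·m clockwise.
The sandbag weighs 11.1 × 10 = 111 N and must supply an equal counterclockwise moment, so its lever arm about the knife-edge support is 181.8 / 111 = 1.64 m.
That puts it at 3.23 − 1.64 = 1.59 m from the left end.

x ≈ 1.59 m from the left end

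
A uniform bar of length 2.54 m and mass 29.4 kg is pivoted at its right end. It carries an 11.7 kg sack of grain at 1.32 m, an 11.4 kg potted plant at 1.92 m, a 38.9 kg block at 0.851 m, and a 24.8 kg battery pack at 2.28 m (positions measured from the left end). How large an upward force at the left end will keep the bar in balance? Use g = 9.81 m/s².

About the right end:
Beam weight: 29.4 × 9.81 = 288.4 N down at 1.27 m → arm 1.27 m, τ = 288.4 × 1.27 = 366.3 N·m counterclockwise.
Sack of grain: 11.7 × 9.81 = 114.8 N down at 1.32 m → arm 1.22 m, τ = 114.8 × 1.22 = 140.1 N·m counterclockwise.
Potted plant: 11.4 × 9.81 = 111.8 N down at 1.92 m → arm 0.62 m, τ = 111.8 × 0.62 = 69.32 N·m counterclockwise.
Block: 38.9 × 9.81 = 381.6 N down at 0.851 m → arm 1.689 m, τ = 381.6 × 1.689 = 644.5 N·m counterclockwise.
Battery pack: 24.8 × 9.81 = 243.3 N down at 2.28 m → arm 0.26 m, τ = 243.3 × 0.26 = 63.26 N·m counterclockwise.
Net moment of the loads = 1283 N·m counterclockwise.
The upward force F acts at the left end, arm 2.54 m, giving F × 2.54 clockwise.
Balancing moments: F × 2.54 = 1283, giving F = 1283 / 2.54 = 505 N.

F ≈ 505 N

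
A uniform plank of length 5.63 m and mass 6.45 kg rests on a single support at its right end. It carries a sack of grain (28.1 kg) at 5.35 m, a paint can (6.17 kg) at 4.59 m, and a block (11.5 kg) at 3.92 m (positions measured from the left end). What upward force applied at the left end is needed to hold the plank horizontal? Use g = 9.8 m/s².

F ≈ 90.7 N

About the right end:
Beam weight: 6.45 × 9.8 = 63.21 N down at 2.815 m → arm 2.815 m, τ = 63.21 × 2.815 = 177.9 N·m counterclockwise.
Sack of grain: 28.1 × 9.8 = 275.4 N down at 5.35 m → arm 0.28 m, τ = 275.4 × 0.28 = 77.11 N·m counterclockwise.
Paint can: 6.17 × 9.8 = 60.47 N down at 4.59 m → arm 1.04 m, τ = 60.47 × 1.04 = 62.89 N·m counterclockwise.
Block: 11.5 × 9.8 = 112.7 N down at 3.92 m → arm 1.71 m, τ = 112.7 × 1.71 = 192.7 N·m counterclockwise.
Net moment of the loads = 510.6 N·m counterclockwise.
The upward force F acts at the left end, arm 5.63 m, giving F × 5.63 clockwise.
For rotational equilibrium, F × 5.63 = 510.6, so F = 510.6 / 5.63 = 90.7 N.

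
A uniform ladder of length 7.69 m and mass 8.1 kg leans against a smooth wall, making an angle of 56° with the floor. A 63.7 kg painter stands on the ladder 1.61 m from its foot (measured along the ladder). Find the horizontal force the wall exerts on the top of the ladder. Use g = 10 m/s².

Choose the foot of the ladder as the axis so the floor normal and friction both act there and drop out.
Ladder weight 8.1×10 = 81 N acts at 3.845 m along the ladder; its horizontal arm is 3.845·cos56° = 2.15 m → τ = 174.2 N·m clockwise.
Painter: 63.7×10 = 637 N at 1.61 m → arm 0.9003 m → τ = 573.5 N·m clockwise.
Wall normal N acts horizontally at the top; its moment arm is the height L sinθ = 7.69·sin56° = 6.375 m, counterclockwise.
Στ = 0 ⇒ N × 6.375 = 747.7 ⇒ N = 117 N.

N_wall ≈ 117 N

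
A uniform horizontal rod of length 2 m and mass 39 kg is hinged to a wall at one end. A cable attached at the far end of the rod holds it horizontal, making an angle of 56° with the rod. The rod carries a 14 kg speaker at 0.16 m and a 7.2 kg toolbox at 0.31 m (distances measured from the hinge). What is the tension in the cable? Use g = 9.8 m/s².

Taking torques about the hinge:
Beam weight: 39 × 9.8 = 382.2 N down at 1 m → arm 1 m, τ = 382.2 × 1 = 382.2 N·m clockwise.
Speaker: 14 × 9.8 = 137.2 N down at 0.16 m → arm 0.16 m, τ = 137.2 × 0.16 = 21.95 N·m clockwise.
Toolbox: 7.2 × 9.8 = 70.56 N down at 0.31 m → arm 0.31 m, τ = 70.56 × 0.31 = 21.87 N·m clockwise.
Total clockwise load moment = 426 N·m.
The cable tension T acts at 2 m; only its component perpendicular to the rod, T sinθ, produces torque. sin 56° = 0.829.
Balancing moments: T × 2 × 0.829 = 426, giving T = 426 / 1.658 = 257 N.

T ≈ 257 N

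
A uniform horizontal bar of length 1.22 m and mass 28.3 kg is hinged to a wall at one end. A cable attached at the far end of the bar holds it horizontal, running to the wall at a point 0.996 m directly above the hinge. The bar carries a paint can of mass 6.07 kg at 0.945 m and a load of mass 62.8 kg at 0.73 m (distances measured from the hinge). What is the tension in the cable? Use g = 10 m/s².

About the hinge:
Beam weight: 28.3 × 10 = 283 N down at 0.61 m → arm 0.61 m, τ = 283 × 0.61 = 172.6 N·m clockwise.
Paint can: 6.07 × 10 = 60.7 N down at 0.945 m → arm 0.945 m, τ = 60.7 × 0.945 = 57.36 N·m clockwise.
Load: 62.8 × 10 = 628 N down at 0.73 m → arm 0.73 m, τ = 628 × 0.73 = 458.4 N·m clockwise.
Total clockwise load moment = 688.4 N·m.
The cable tension T acts at 1.22 m; only its component perpendicular to the bar, T sinθ, produces torque. sinθ = h/√(h²+d²) = 0.996/√(0.996²+1.22²) = 0.6324.
For rotational equilibrium, T × 1.22 × 0.6324 = 688.4, so T = 688.4 / 0.7715 = 892 N.

T ≈ 892 N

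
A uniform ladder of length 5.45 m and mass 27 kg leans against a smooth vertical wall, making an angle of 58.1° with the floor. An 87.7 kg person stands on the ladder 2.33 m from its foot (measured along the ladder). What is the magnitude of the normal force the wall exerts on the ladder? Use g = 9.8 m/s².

Taking torques about the foot of the ladder:
Ladder weight 27×9.8 = 264.6 N acts at 2.725 m along the ladder; its horizontal arm is 2.725·cos58.1° = 1.44 m → τ = 381 N·m clockwise.
Person: 87.7×9.8 = 859.5 N at 2.33 m → arm 1.231 m → τ = 1058 N·m clockwise.
Wall normal N acts horizontally at the top; its moment arm is the height L sinθ = 5.45·sin58.1° = 4.627 m, counterclockwise.
Balancing moments: N × 4.627 = 1439, giving N = 311 N.

N_wall ≈ 311 N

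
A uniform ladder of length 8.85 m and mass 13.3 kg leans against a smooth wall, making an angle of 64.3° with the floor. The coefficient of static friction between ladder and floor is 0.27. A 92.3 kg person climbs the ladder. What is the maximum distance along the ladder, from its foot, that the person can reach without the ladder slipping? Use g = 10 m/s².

Choose the foot of the ladder as the axis so the floor normal and friction both act there and drop out.
Ladder weight 13.3×10 = 133 N acts at 4.425 m along the ladder; its horizontal arm is 4.425·cos64.3° = 1.919 m → τ = 255.2 N·m clockwise.
Person weight 92.3×10 = 923 N at distance d → arm d·cos64.3° → τ = 923·d·0.4337 clockwise.
Wall normal N at the top has arm L sinθ = 7.975 m counterclockwise, so Στ = 0 gives N·7.975 = 255.2 + 400.3·d.
ΣFy = 0 ⇒ N_floor = 1056 N, so the maximum friction is μ_s·N_floor = 0.27×1056 = 285.1 N. ΣFx = 0 ⇒ N_wall = f, so at the slipping point N = 285.1 N.
Substituting: 285.1×7.975 = 255.2 + 400.3·d ⇒ d = (2274 − 255.2) / 400.3 = 5.04 m.

d ≈ 5.04 m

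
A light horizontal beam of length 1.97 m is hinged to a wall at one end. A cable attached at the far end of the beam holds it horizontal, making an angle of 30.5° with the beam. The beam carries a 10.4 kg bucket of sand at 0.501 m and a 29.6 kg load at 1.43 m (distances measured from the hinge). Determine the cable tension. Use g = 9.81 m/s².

T ≈ 466 N

Take moments about the hinge.
Bucket of sand: 10.4 × 9.81 = 102 N down at 0.501 m → arm 0.501 m, τ = 102 × 0.501 = 51.1 N·m clockwise.
Load: 29.6 × 9.81 = 290.4 N down at 1.43 m → arm 1.43 m, τ = 290.4 × 1.43 = 415.3 N·m clockwise.
Total clockwise load moment = 466.4 N·m.
The cable tension T acts at 1.97 m; only its component perpendicular to the beam, T sinθ, produces torque. sin 30.5° = 0.5075.
Balancing moments: T × 1.97 × 0.5075 = 466.4, giving T = 466.4 / 0.9998 = 466 N.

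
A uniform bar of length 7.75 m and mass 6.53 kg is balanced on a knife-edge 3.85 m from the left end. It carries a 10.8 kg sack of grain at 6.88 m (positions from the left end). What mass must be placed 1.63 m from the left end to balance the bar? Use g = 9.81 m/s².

Taking torques about the knife-edge (at 3.85 m from the left end):
Beam weight: 6.53 × 9.81 = 64.06 N down at 3.875 m → arm 0.025 m, τ = 64.06 × 0.025 = 1.602 N·m clockwise.
Sack of grain: 10.8 × 9.81 = 105.9 N down at 6.88 m → arm 3.03 m, τ = 105.9 × 3.03 = 320.9 N·m clockwise.
Net moment of known loads = 322.5 N·m clockwise.
An unknown mass m at 1.63 m has arm 2.22 m; its moment is m·g·2.22 counterclockwise.
Στ = 0 ⇒ m × 9.81 × 2.22 = 322.5 ⇒ m = 322.5 / (9.81 × 2.22) = 14.8 kg.

m ≈ 14.8 kg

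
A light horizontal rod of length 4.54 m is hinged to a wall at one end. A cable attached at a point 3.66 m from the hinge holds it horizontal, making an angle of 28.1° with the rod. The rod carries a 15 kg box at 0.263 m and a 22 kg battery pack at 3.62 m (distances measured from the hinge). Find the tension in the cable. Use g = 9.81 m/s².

T ≈ 476 N

About the hinge:
Box: 15 × 9.81 = 147.2 N down at 0.263 m → arm 0.263 m, τ = 147.2 × 0.263 = 38.71 N·m clockwise.
Battery pack: 22 × 9.81 = 215.8 N down at 3.62 m → arm 3.62 m, τ = 215.8 × 3.62 = 781.2 N·m clockwise.
Total clockwise load moment = 819.9 N·m.
The cable tension T acts at 3.66 m; only its component perpendicular to the rod, T sinθ, produces torque. sin 28.1° = 0.471.
Setting net torque to zero: T × 3.66 × 0.471 = 819.9 → T = 819.9 / 1.724 = 476 N.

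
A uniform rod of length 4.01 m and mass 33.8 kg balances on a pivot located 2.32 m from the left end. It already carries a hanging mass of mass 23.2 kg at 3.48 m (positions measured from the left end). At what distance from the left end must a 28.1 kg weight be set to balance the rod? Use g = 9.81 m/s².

x ≈ 1.74 m from the left end

Taking torques about the pivot (at 2.32 m from the left end):
Beam weight: 33.8 × 9.81 = 331.6 N down at 2.005 m → arm 0.315 m, τ = 331.6 × 0.315 = 104.5 N·m counterclockwise.
Hanging mass: 23.2 × 9.81 = 227.6 N down at 3.48 m → arm 1.16 m, τ = 227.6 × 1.16 = 264 N·m clockwise.
Net moment of existing loads = 159.5 N·m clockwise.
The weight weighs 28.1 × 9.81 = 275.7 N and must supply an equal counterclockwise moment, so its lever arm about the pivot is 159.5 / 275.7 = 0.579 m.
That puts it at 2.32 − 0.579 = 1.74 m from the left end.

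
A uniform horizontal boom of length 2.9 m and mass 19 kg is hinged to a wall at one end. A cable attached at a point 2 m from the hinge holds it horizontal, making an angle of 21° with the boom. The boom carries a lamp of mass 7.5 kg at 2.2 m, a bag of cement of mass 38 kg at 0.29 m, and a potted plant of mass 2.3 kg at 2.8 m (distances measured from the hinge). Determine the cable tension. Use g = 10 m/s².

Choose the hinge as the axis so the unknown hinge reaction has zero arm there.
Beam weight: 19 × 10 = 190 N down at 1.45 m → arm 1.45 m, τ = 190 × 1.45 = 275.5 N·m clockwise.
Lamp: 7.5 × 10 = 75 N down at 2.2 m → arm 2.2 m, τ = 75 × 2.2 = 165 N·m clockwise.
Bag of cement: 38 × 10 = 380 N down at 0.29 m → arm 0.29 m, τ = 380 × 0.29 = 110.2 N·m clockwise.
Potted plant: 2.3 × 10 = 23 N down at 2.8 m → arm 2.8 m, τ = 23 × 2.8 = 64.4 N·m clockwise.
Total clockwise load moment = 615.1 N·m.
The cable tension T acts at 2 m; only its component perpendicular to the boom, T sinθ, produces torque. sin 21° = 0.3584.
Στ = 0 ⇒ T × 2 × 0.3584 = 615.1 ⇒ T = 615.1 / 0.7168 = 858 N.

T ≈ 858 N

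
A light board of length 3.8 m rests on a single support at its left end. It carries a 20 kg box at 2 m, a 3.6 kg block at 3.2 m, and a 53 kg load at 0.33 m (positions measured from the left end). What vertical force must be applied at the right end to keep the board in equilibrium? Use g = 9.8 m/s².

Take moments about the left end.
Box: 20 × 9.8 = 196 N down at 2 m → arm 2 m, τ = 196 × 2 = 392 N·m clockwise.
Block: 3.6 × 9.8 = 35.28 N down at 3.2 m → arm 3.2 m, τ = 35.28 × 3.2 = 112.9 N·m clockwise.
Load: 53 × 9.8 = 519.4 N down at 0.33 m → arm 0.33 m, τ = 519.4 × 0.33 = 171.4 N·m clockwise.
Net moment of the loads = 676.3 N·m clockwise.
The upward force F acts at the right end, arm 3.8 m, giving F × 3.8 counterclockwise.
Balancing moments: F × 3.8 = 676.3, giving F = 676.3 / 3.8 = 178 N.

F ≈ 178 N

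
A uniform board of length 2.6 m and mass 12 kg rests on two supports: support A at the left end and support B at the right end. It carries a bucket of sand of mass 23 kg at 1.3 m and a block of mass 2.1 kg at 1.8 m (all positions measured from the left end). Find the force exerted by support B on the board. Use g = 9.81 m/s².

R_B ≈ 186 N

Take moments about support A.
Beam weight: 12 × 9.81 = 117.7 N down at 1.3 m → arm 1.3 m, τ = 117.7 × 1.3 = 153 N·m clockwise.
Bucket of sand: 23 × 9.81 = 225.6 N down at 1.3 m → arm 1.3 m, τ = 225.6 × 1.3 = 293.3 N·m clockwise.
Block: 2.1 × 9.81 = 20.6 N down at 1.8 m → arm 1.8 m, τ = 20.6 × 1.8 = 37.08 N·m clockwise.
Net load moment about support A = 483.4 N·m clockwise.
Reaction R at support B is upward at 2.6 m, arm 2.6 m → moment R × 2.6 counterclockwise.
Balancing moments: R × 2.6 = 483.4, giving R = 186 N.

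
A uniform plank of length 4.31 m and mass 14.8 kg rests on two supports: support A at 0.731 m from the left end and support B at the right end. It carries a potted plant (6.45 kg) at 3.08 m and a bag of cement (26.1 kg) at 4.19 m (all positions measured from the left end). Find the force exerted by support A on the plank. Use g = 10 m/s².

R_A ≈ 120 N

Choose support B as the axis so its reaction then has zero moment arm.
Beam weight: 14.8 × 10 = 148 N down at 2.155 m → arm 2.155 m, τ = 148 × 2.155 = 318.9 N·m counterclockwise.
Potted plant: 6.45 × 10 = 64.5 N down at 3.08 m → arm 1.23 m, τ = 64.5 × 1.23 = 79.33 N·m counterclockwise.
Bag of cement: 26.1 × 10 = 261 N down at 4.19 m → arm 0.12 m, τ = 261 × 0.12 = 31.32 N·m counterclockwise.
Net load moment about support B = 429.5 N·m counterclockwise.
Reaction R at support A is upward at 0.731 m, arm 3.579 m → moment R × 3.579 clockwise.
Setting net torque to zero: R × 3.579 = 429.5 → R = 120 N.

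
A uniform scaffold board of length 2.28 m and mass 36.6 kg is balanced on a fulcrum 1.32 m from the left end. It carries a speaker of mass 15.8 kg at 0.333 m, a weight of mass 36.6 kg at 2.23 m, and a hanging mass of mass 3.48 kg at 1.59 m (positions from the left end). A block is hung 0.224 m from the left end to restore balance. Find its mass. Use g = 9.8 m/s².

About the fulcrum (at 1.32 m from the left end):
Beam weight: 36.6 × 9.8 = 358.7 N down at 1.14 m → arm 0.18 m, τ = 358.7 × 0.18 = 64.57 N·m counterclockwise.
Speaker: 15.8 × 9.8 = 154.8 N down at 0.333 m → arm 0.987 m, τ = 154.8 × 0.987 = 152.8 N·m counterclockwise.
Weight: 36.6 × 9.8 = 358.7 N down at 2.23 m → arm 0.91 m, τ = 358.7 × 0.91 = 326.4 N·m clockwise.
Hanging mass: 3.48 × 9.8 = 34.1 N down at 1.59 m → arm 0.27 m, τ = 34.1 × 0.27 = 9.207 N·m clockwise.
Net moment of known loads = 118.2 N·m clockwise.
An unknown mass m at 0.224 m has arm 1.096 m; its moment is m·g·1.096 counterclockwise.
Balancing moments: m × 9.8 × 1.096 = 118.2, giving m = 118.2 / (9.8 × 1.096) = 11 kg.

m ≈ 11 kg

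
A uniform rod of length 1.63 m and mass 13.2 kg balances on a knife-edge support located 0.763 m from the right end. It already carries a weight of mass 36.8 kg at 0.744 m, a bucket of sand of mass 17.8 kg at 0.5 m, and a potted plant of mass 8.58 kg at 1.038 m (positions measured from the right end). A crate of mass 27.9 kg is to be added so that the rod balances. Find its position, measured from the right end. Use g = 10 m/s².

About the knife-edge support (at 0.763 m from the right end):
Beam weight: 13.2 × 10 = 132 N down at 0.815 m → arm 0.052 m, τ = 132 × 0.052 = 6.864 N·m counterclockwise.
Weight: 36.8 × 10 = 368 N down at 0.744 m → arm 0.019 m, τ = 368 × 0.019 = 6.992 N·m clockwise.
Bucket of sand: 17.8 × 10 = 178 N down at 0.5 m → arm 0.263 m, τ = 178 × 0.263 = 46.81 N·m clockwise.
Potted plant: 8.58 × 10 = 85.8 N down at 1.038 m → arm 0.275 m, τ = 85.8 × 0.275 = 23.6 N·m counterclockwise.
Net moment of existing loads = 23.34 N·m clockwise.
The crate weighs 27.9 × 10 = 279 N and must supply an equal counterclockwise moment, so its lever arm about the knife-edge support is 23.34 / 279 = 0.0837 m.
That puts it at 0.763 + 0.0837 = 0.847 m from the right end.

x ≈ 0.847 m from the right end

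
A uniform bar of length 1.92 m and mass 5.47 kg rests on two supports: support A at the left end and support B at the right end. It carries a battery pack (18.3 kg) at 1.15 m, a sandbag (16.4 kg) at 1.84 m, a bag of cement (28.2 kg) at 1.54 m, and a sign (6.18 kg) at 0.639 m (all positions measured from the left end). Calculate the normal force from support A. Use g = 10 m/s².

Choose support B as the axis so its reaction then has zero moment arm.
Beam weight: 5.47 × 10 = 54.7 N down at 0.96 m → arm 0.96 m, τ = 54.7 × 0.96 = 52.51 N·m counterclockwise.
Battery pack: 18.3 × 10 = 183 N down at 1.15 m → arm 0.77 m, τ = 183 × 0.77 = 140.9 N·m counterclockwise.
Sandbag: 16.4 × 10 = 164 N down at 1.84 m → arm 0.08 m, τ = 164 × 0.08 = 13.12 N·m counterclockwise.
Bag of cement: 28.2 × 10 = 282 N down at 1.54 m → arm 0.38 m, τ = 282 × 0.38 = 107.2 N·m counterclockwise.
Sign: 6.18 × 10 = 61.8 N down at 0.639 m → arm 1.281 m, τ = 61.8 × 1.281 = 79.17 N·m counterclockwise.
Net load moment about support B = 392.9 N·m counterclockwise.
Reaction R at support A is upward at 0 m, arm 1.92 m → moment R × 1.92 clockwise.
Στ = 0 ⇒ R × 1.92 = 392.9 ⇒ R = 205 N.

R_A ≈ 205 N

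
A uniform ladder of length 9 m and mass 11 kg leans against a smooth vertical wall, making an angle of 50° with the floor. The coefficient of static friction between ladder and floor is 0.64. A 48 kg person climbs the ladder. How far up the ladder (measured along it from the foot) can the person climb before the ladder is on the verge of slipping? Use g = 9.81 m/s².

d ≈ 7.41 m

Taking torques about the foot of the ladder:
Ladder weight 11×9.81 = 107.9 N acts at 4.5 m along the ladder; its horizontal arm is 4.5·cos50° = 2.893 m → τ = 312.2 N·m clockwise.
Person weight 48×9.81 = 470.9 N at distance d → arm d·cos50° → τ = 470.9·d·0.6428 clockwise.
Wall normal N at the top has arm L sinθ = 6.894 m counterclockwise, so Στ = 0 gives N·6.894 = 312.2 + 302.7·d.
ΣFy = 0 ⇒ N_floor = 578.8 N, so the maximum friction is μ_s·N_floor = 0.64×578.8 = 370.4 N. ΣFx = 0 ⇒ N_wall = f, so at the slipping point N = 370.4 N.
Substituting: 370.4×6.894 = 312.2 + 302.7·d ⇒ d = (2554 − 312.2) / 302.7 = 7.41 m.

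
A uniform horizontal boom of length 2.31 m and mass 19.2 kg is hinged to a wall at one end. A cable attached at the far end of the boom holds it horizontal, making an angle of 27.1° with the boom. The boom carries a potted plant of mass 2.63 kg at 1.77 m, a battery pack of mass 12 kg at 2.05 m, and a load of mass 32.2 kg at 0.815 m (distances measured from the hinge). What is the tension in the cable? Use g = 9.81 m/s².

T ≈ 724 N

Sum moments about the hinge (the unknown hinge reaction has zero arm there).
Beam weight: 19.2 × 9.81 = 188.4 N down at 1.155 m → arm 1.155 m, τ = 188.4 × 1.155 = 217.6 N·m clockwise.
Potted plant: 2.63 × 9.81 = 25.8 N down at 1.77 m → arm 1.77 m, τ = 25.8 × 1.77 = 45.67 N·m clockwise.
Battery pack: 12 × 9.81 = 117.7 N down at 2.05 m → arm 2.05 m, τ = 117.7 × 2.05 = 241.3 N·m clockwise.
Load: 32.2 × 9.81 = 315.9 N down at 0.815 m → arm 0.815 m, τ = 315.9 × 0.815 = 257.5 N·m clockwise.
Total clockwise load moment = 762.1 N·m.
The cable tension T acts at 2.31 m; only its component perpendicular to the boom, T sinθ, produces torque. sin 27.1° = 0.4555.
Balancing moments: T × 2.31 × 0.4555 = 762.1, giving T = 762.1 / 1.052 = 724 N.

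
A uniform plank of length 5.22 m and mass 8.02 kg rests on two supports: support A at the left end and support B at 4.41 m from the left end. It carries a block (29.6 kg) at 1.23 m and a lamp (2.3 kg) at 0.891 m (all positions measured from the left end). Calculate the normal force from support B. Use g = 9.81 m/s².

R_B ≈ 132 N

Take moments about support A.
Beam weight: 8.02 × 9.81 = 78.68 N down at 2.61 m → arm 2.61 m, τ = 78.68 × 2.61 = 205.4 N·m clockwise.
Block: 29.6 × 9.81 = 290.4 N down at 1.23 m → arm 1.23 m, τ = 290.4 × 1.23 = 357.2 N·m clockwise.
Lamp: 2.3 × 9.81 = 22.56 N down at 0.891 m → arm 0.891 m, τ = 22.56 × 0.891 = 20.1 N·m clockwise.
Net load moment about support A = 582.7 N·m clockwise.
Reaction R at support B is upward at 4.41 m, arm 4.41 m → moment R × 4.41 counterclockwise.
Στ = 0 ⇒ R × 4.41 = 582.7 ⇒ R = 132 N.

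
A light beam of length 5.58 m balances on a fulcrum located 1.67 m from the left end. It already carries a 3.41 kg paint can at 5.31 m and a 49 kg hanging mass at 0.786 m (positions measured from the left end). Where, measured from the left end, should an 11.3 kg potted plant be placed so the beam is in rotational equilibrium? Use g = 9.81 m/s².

Taking torques about the fulcrum (at 1.67 m from the left end):
Paint can: 3.41 × 9.81 = 33.45 N down at 5.31 m → arm 3.64 m, τ = 33.45 × 3.64 = 121.8 N·m clockwise.
Hanging mass: 49 × 9.81 = 480.7 N down at 0.786 m → arm 0.884 m, τ = 480.7 × 0.884 = 424.9 N·m counterclockwise.
Net moment of existing loads = 303.1 N·m counterclockwise.
The potted plant weighs 11.3 × 9.81 = 110.9 N and must supply an equal clockwise moment, so its lever arm about the fulcrum is 303.1 / 110.9 = 2.73 m.
That puts it at 1.67 + 2.73 = 4.4 m from the left end.

x ≈ 4.4 m from the left end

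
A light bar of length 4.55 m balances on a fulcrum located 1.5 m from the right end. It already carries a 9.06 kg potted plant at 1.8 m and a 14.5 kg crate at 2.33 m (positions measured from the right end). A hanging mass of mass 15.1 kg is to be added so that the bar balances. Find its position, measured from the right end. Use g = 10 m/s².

x ≈ 0.523 m from the right end

Choose the fulcrum (at 1.5 m from the right end) as the axis so the support reaction has zero arm there.
Potted plant: 9.06 × 10 = 90.6 N down at 1.8 m → arm 0.3 m, τ = 90.6 × 0.3 = 27.18 N·m counterclockwise.
Crate: 14.5 × 10 = 145 N down at 2.33 m → arm 0.83 m, τ = 145 × 0.83 = 120.3 N·m counterclockwise.
Net moment of existing loads = 147.5 N·m counterclockwise.
The hanging mass weighs 15.1 × 10 = 151 N and must supply an equal clockwise moment, so its lever arm about the fulcrum is 147.5 / 151 = 0.977 m.
That puts it at 1.5 − 0.977 = 0.523 m from the right end.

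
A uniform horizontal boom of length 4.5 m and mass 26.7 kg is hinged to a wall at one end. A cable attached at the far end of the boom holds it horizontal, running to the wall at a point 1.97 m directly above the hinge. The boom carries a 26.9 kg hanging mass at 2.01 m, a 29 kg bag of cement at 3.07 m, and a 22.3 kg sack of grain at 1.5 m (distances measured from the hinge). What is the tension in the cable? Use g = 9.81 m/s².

T ≈ 1290 N

Choose the hinge as the axis so the unknown hinge reaction has zero arm there.
Beam weight: 26.7 × 9.81 = 261.9 N down at 2.25 m → arm 2.25 m, τ = 261.9 × 2.25 = 589.3 N·m clockwise.
Hanging mass: 26.9 × 9.81 = 263.9 N down at 2.01 m → arm 2.01 m, τ = 263.9 × 2.01 = 530.4 N·m clockwise.
Bag of cement: 29 × 9.81 = 284.5 N down at 3.07 m → arm 3.07 m, τ = 284.5 × 3.07 = 873.4 N·m clockwise.
Sack of grain: 22.3 × 9.81 = 218.8 N down at 1.5 m → arm 1.5 m, τ = 218.8 × 1.5 = 328.2 N·m clockwise.
Total clockwise load moment = 2321 N·m.
The cable tension T acts at 4.5 m; only its component perpendicular to the boom, T sinθ, produces torque. sinθ = h/√(h²+d²) = 1.97/√(1.97²+4.5²) = 0.401.
Balancing moments: T × 4.5 × 0.401 = 2321, giving T = 2321 / 1.804 = 1290 N.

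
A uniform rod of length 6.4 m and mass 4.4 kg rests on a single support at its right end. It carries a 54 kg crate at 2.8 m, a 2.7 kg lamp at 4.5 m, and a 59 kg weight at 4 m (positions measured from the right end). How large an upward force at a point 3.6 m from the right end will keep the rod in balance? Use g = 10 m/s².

F ≈ 1150 N

About the right end:
Beam weight: 4.4 × 10 = 44 N down at 3.2 m → arm 3.2 m, τ = 44 × 3.2 = 140.8 N·m counterclockwise.
Crate: 54 × 10 = 540 N down at 2.8 m → arm 2.8 m, τ = 540 × 2.8 = 1512 N·m counterclockwise.
Lamp: 2.7 × 10 = 27 N down at 4.5 m → arm 4.5 m, τ = 27 × 4.5 = 121.5 N·m counterclockwise.
Weight: 59 × 10 = 590 N down at 4 m → arm 4 m, τ = 590 × 4 = 2360 N·m counterclockwise.
Net moment of the loads = 4134 N·m counterclockwise.
The upward force F acts at a point 3.6 m from the right end, arm 3.6 m, giving F × 3.6 clockwise.
Setting net torque to zero: F × 3.6 = 4134 → F = 4134 / 3.6 = 1150 N.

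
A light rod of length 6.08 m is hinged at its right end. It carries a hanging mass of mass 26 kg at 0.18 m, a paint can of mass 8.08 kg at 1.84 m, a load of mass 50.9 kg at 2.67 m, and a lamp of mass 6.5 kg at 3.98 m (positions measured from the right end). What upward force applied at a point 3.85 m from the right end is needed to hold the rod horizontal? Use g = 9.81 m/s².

About the right end:
Hanging mass: 26 × 9.81 = 255.1 N down at 0.18 m → arm 0.18 m, τ = 255.1 × 0.18 = 45.92 N·m counterclockwise.
Paint can: 8.08 × 9.81 = 79.26 N down at 1.84 m → arm 1.84 m, τ = 79.26 × 1.84 = 145.8 N·m counterclockwise.
Load: 50.9 × 9.81 = 499.3 N down at 2.67 m → arm 2.67 m, τ = 499.3 × 2.67 = 1333 N·m counterclockwise.
Lamp: 6.5 × 9.81 = 63.77 N down at 3.98 m → arm 3.98 m, τ = 63.77 × 3.98 = 253.8 N·m counterclockwise.
Net moment of the loads = 1779 N·m counterclockwise.
The upward force F acts at a point 3.85 m from the right end, arm 3.85 m, giving F × 3.85 clockwise.
For rotational equilibrium, F × 3.85 = 1779, so F = 1779 / 3.85 = 462 N.

F ≈ 462 N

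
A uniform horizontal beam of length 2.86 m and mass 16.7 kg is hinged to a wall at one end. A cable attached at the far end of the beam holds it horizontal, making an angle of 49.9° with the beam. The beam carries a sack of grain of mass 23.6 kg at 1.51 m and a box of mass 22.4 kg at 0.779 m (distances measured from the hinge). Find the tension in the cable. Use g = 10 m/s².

T ≈ 352 N

Sum moments about the hinge (the unknown hinge reaction has zero arm there).
Beam weight: 16.7 × 10 = 167 N down at 1.43 m → arm 1.43 m, τ = 167 × 1.43 = 238.8 N·m clockwise.
Sack of grain: 23.6 × 10 = 236 N down at 1.51 m → arm 1.51 m, τ = 236 × 1.51 = 356.4 N·m clockwise.
Box: 22.4 × 10 = 224 N down at 0.779 m → arm 0.779 m, τ = 224 × 0.779 = 174.5 N·m clockwise.
Total clockwise load moment = 769.7 N·m.
The cable tension T acts at 2.86 m; only its component perpendicular to the beam, T sinθ, produces torque. sin 49.9° = 0.7649.
Στ = 0 ⇒ T × 2.86 × 0.7649 = 769.7 ⇒ T = 769.7 / 2.188 = 352 N.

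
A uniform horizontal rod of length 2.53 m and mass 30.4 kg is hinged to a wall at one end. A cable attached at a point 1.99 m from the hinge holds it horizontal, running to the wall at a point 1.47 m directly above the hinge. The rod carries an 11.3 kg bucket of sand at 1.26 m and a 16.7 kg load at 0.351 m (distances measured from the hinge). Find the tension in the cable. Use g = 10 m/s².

T ≈ 495 N

About the hinge:
Beam weight: 30.4 × 10 = 304 N down at 1.265 m → arm 1.265 m, τ = 304 × 1.265 = 384.6 N·m clockwise.
Bucket of sand: 11.3 × 10 = 113 N down at 1.26 m → arm 1.26 m, τ = 113 × 1.26 = 142.4 N·m clockwise.
Load: 16.7 × 10 = 167 N down at 0.351 m → arm 0.351 m, τ = 167 × 0.351 = 58.62 N·m clockwise.
Total clockwise load moment = 585.6 N·m.
The cable tension T acts at 1.99 m; only its component perpendicular to the rod, T sinθ, produces torque. sinθ = h/√(h²+d²) = 1.47/√(1.47²+1.99²) = 0.5942.
For rotational equilibrium, T × 1.99 × 0.5942 = 585.6, so T = 585.6 / 1.182 = 495 N.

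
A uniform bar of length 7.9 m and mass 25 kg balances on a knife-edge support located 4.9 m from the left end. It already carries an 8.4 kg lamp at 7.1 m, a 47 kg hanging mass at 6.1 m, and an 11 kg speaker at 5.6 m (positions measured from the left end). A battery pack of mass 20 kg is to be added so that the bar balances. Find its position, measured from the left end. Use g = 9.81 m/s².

Choose the knife-edge support (at 4.9 m from the left end) as the axis so the support reaction has zero arm there.
Beam weight: 25 × 9.81 = 245.2 N down at 3.95 m → arm 0.95 m, τ = 245.2 × 0.95 = 232.9 N·m counterclockwise.
Lamp: 8.4 × 9.81 = 82.4 N down at 7.1 m → arm 2.2 m, τ = 82.4 × 2.2 = 181.3 N·m clockwise.
Hanging mass: 47 × 9.81 = 461.1 N down at 6.1 m → arm 1.2 m, τ = 461.1 × 1.2 = 553.3 N·m clockwise.
Speaker: 11 × 9.81 = 107.9 N down at 5.6 m → arm 0.7 m, τ = 107.9 × 0.7 = 75.53 N·m clockwise.
Net moment of existing loads = 577.2 N·m clockwise.
The battery pack weighs 20 × 9.81 = 196.2 N and must supply an equal counterclockwise moment, so its lever arm about the knife-edge support is 577.2 / 196.2 = 2.94 m.
That puts it at 4.9 − 2.94 = 1.96 m from the left end.

x ≈ 1.96 m from the left end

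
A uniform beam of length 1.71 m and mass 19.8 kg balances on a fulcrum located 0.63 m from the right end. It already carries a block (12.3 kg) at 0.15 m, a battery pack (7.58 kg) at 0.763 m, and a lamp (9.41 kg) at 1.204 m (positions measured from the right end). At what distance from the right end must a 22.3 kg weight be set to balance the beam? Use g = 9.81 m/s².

x ≈ 0.408 m from the right end

Choose the fulcrum (at 0.63 m from the right end) as the axis so the support reaction has zero arm there.
Beam weight: 19.8 × 9.81 = 194.2 N down at 0.855 m → arm 0.225 m, τ = 194.2 × 0.225 = 43.7 N·m counterclockwise.
Block: 12.3 × 9.81 = 120.7 N down at 0.15 m → arm 0.48 m, τ = 120.7 × 0.48 = 57.94 N·m clockwise.
Battery pack: 7.58 × 9.81 = 74.36 N down at 0.763 m → arm 0.133 m, τ = 74.36 × 0.133 = 9.89 N·m counterclockwise.
Lamp: 9.41 × 9.81 = 92.31 N down at 1.204 m → arm 0.574 m, τ = 92.31 × 0.574 = 52.99 N·m counterclockwise.
Net moment of existing loads = 48.64 N·m counterclockwise.
The weight weighs 22.3 × 9.81 = 218.8 N and must supply an equal clockwise moment, so its lever arm about the fulcrum is 48.64 / 218.8 = 0.222 m.
That puts it at 0.63 − 0.222 = 0.408 m from the right end.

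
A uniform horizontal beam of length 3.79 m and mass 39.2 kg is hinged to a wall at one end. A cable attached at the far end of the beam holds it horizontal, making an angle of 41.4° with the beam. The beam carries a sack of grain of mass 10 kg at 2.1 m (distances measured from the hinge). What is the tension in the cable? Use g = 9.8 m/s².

T ≈ 373 N

About the hinge:
Beam weight: 39.2 × 9.8 = 384.2 N down at 1.895 m → arm 1.895 m, τ = 384.2 × 1.895 = 728.1 N·m clockwise.
Sack of grain: 10 × 9.8 = 98 N down at 2.1 m → arm 2.1 m, τ = 98 × 2.1 = 205.8 N·m clockwise.
Total clockwise load moment = 933.9 N·m.
The cable tension T acts at 3.79 m; only its component perpendicular to the beam, T sinθ, produces torque. sin 41.4° = 0.6613.
Setting net torque to zero: T × 3.79 × 0.6613 = 933.9 → T = 933.9 / 2.506 = 373 N.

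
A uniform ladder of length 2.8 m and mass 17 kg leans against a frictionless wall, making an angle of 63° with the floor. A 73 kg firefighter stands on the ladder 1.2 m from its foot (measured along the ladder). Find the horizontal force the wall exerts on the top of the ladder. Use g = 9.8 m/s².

N_wall ≈ 199 N

About the foot of the ladder:
Ladder weight 17×9.8 = 166.6 N acts at 1.4 m along the ladder; its horizontal arm is 1.4·cos63° = 0.6356 m → τ = 105.9 N·m clockwise.
Firefighter: 73×9.8 = 715.4 N at 1.2 m → arm 0.5448 m → τ = 389.7 N·m clockwise.
Wall normal N acts horizontally at the top; its moment arm is the height L sinθ = 2.8·sin63° = 2.495 m, counterclockwise.
Στ = 0 ⇒ N × 2.495 = 495.6 ⇒ N = 199 N.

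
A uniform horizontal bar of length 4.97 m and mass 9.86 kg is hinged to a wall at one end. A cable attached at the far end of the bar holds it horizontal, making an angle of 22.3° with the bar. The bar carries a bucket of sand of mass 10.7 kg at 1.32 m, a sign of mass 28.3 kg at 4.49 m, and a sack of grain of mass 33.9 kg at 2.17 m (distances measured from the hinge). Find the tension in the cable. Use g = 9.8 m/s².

T ≈ 1240 N

About the hinge:
Beam weight: 9.86 × 9.8 = 96.63 N down at 2.485 m → arm 2.485 m, τ = 96.63 × 2.485 = 240.1 N·m clockwise.
Bucket of sand: 10.7 × 9.8 = 104.9 N down at 1.32 m → arm 1.32 m, τ = 104.9 × 1.32 = 138.5 N·m clockwise.
Sign: 28.3 × 9.8 = 277.3 N down at 4.49 m → arm 4.49 m, τ = 277.3 × 4.49 = 1245 N·m clockwise.
Sack of grain: 33.9 × 9.8 = 332.2 N down at 2.17 m → arm 2.17 m, τ = 332.2 × 2.17 = 720.9 N·m clockwise.
Total clockwise load moment = 2344 N·m.
The cable tension T acts at 4.97 m; only its component perpendicular to the bar, T sinθ, produces torque. sin 22.3° = 0.3795.
Balancing moments: T × 4.97 × 0.3795 = 2344, giving T = 2344 / 1.886 = 1240 N.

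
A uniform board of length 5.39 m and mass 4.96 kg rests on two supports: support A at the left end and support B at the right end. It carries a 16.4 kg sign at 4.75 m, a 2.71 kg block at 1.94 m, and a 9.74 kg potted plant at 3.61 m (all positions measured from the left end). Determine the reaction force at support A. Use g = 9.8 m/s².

R_A ≈ 91.9 N

Choose support B as the axis so its reaction then has zero moment arm.
Beam weight: 4.96 × 9.8 = 48.61 N down at 2.695 m → arm 2.695 m, τ = 48.61 × 2.695 = 131 N·m counterclockwise.
Sign: 16.4 × 9.8 = 160.7 N down at 4.75 m → arm 0.64 m, τ = 160.7 × 0.64 = 102.8 N·m counterclockwise.
Block: 2.71 × 9.8 = 26.56 N down at 1.94 m → arm 3.45 m, τ = 26.56 × 3.45 = 91.63 N·m counterclockwise.
Potted plant: 9.74 × 9.8 = 95.45 N down at 3.61 m → arm 1.78 m, τ = 95.45 × 1.78 = 169.9 N·m counterclockwise.
Net load moment about support B = 495.3 N·m counterclockwise.
Reaction R at support A is upward at 0 m, arm 5.39 m → moment R × 5.39 clockwise.
Balancing moments: R × 5.39 = 495.3, giving R = 91.9 N.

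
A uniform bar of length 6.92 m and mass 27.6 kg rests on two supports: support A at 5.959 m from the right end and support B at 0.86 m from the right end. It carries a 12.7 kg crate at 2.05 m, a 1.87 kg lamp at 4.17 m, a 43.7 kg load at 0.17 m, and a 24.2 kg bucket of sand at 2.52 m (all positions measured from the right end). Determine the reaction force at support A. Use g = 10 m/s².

R_A ≈ 202 N

Taking torques about support B:
Beam weight: 27.6 × 10 = 276 N down at 3.46 m → arm 2.6 m, τ = 276 × 2.6 = 717.6 N·m counterclockwise.
Crate: 12.7 × 10 = 127 N down at 2.05 m → arm 1.19 m, τ = 127 × 1.19 = 151.1 N·m counterclockwise.
Lamp: 1.87 × 10 = 18.7 N down at 4.17 m → arm 3.31 m, τ = 18.7 × 3.31 = 61.9 N·m counterclockwise.
Load: 43.7 × 10 = 437 N down at 0.17 m → arm 0.69 m, τ = 437 × 0.69 = 301.5 N·m clockwise.
Bucket of sand: 24.2 × 10 = 242 N down at 2.52 m → arm 1.66 m, τ = 242 × 1.66 = 401.7 N·m counterclockwise.
Net load moment about support B = 1031 N·m counterclockwise.
Reaction R at support A is upward at 5.959 m, arm 5.099 m → moment R × 5.099 clockwise.
For rotational equilibrium, R × 5.099 = 1031, so R = 202 N.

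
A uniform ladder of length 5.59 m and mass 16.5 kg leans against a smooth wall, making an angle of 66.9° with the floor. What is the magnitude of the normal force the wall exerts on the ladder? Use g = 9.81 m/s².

Sum moments about the foot of the ladder (the floor normal and friction both act there and drop out).
Ladder weight 16.5×9.81 = 161.9 N acts at 2.795 m along the ladder; its horizontal arm is 2.795·cos66.9° = 1.097 m → τ = 177.6 N·m clockwise.
Wall normal N acts horizontally at the top; its moment arm is the height L sinθ = 5.59·sin66.9° = 5.142 m, counterclockwise.
For rotational equilibrium, N × 5.142 = 177.6, so N = 34.5 N.

N_wall ≈ 34.5 N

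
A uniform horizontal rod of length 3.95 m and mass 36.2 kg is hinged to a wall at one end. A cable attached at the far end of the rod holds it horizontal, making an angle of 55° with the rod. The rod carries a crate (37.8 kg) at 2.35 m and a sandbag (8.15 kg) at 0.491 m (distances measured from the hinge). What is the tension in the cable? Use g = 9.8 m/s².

T ≈ 498 N

Taking torques about the hinge:
Beam weight: 36.2 × 9.8 = 354.8 N down at 1.975 m → arm 1.975 m, τ = 354.8 × 1.975 = 700.7 N·m clockwise.
Crate: 37.8 × 9.8 = 370.4 N down at 2.35 m → arm 2.35 m, τ = 370.4 × 2.35 = 870.4 N·m clockwise.
Sandbag: 8.15 × 9.8 = 79.87 N down at 0.491 m → arm 0.491 m, τ = 79.87 × 0.491 = 39.22 N·m clockwise.
Total clockwise load moment = 1610 N·m.
The cable tension T acts at 3.95 m; only its component perpendicular to the rod, T sinθ, produces torque. sin 55° = 0.8192.
Balancing moments: T × 3.95 × 0.8192 = 1610, giving T = 1610 / 3.236 = 498 N.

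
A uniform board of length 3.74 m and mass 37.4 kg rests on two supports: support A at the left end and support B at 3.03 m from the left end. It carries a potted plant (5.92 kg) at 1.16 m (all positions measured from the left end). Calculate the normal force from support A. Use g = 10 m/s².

Sum moments about support B (its reaction then has zero moment arm).
Beam weight: 37.4 × 10 = 374 N down at 1.87 m → arm 1.16 m, τ = 374 × 1.16 = 433.8 N·m counterclockwise.
Potted plant: 5.92 × 10 = 59.2 N down at 1.16 m → arm 1.87 m, τ = 59.2 × 1.87 = 110.7 N·m counterclockwise.
Net load moment about support B = 544.5 N·m counterclockwise.
Reaction R at support A is upward at 0 m, arm 3.03 m → moment R × 3.03 clockwise.
For rotational equilibrium, R × 3.03 = 544.5, so R = 180 N.

R_A ≈ 180 N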